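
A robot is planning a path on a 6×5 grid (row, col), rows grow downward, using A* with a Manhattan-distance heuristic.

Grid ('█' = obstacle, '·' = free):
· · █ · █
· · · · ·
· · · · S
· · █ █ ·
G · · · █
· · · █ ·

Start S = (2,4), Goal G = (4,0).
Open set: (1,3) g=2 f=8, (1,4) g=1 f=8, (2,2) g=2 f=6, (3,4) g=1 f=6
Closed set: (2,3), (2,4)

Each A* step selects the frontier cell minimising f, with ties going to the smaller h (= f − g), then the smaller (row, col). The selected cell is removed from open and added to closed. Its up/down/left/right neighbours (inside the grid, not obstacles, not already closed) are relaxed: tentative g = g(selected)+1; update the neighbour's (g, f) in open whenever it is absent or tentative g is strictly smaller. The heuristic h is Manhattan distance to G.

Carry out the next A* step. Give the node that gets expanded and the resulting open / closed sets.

expanded=(2,2); open=[(1,2) g=3 f=8, (1,3) g=2 f=8, (1,4) g=1 f=8, (2,1) g=3 f=6, (3,4) g=1 f=6]; closed=[(2,2), (2,3), (2,4)]

step 1: expand (2,2) (f=6, h=4) → closed; open now [(1,2) g=3 f=8, (1,3) g=2 f=8, (1,4) g=1 f=8, (2,1) g=3 f=6, (3,4) g=1 f=6]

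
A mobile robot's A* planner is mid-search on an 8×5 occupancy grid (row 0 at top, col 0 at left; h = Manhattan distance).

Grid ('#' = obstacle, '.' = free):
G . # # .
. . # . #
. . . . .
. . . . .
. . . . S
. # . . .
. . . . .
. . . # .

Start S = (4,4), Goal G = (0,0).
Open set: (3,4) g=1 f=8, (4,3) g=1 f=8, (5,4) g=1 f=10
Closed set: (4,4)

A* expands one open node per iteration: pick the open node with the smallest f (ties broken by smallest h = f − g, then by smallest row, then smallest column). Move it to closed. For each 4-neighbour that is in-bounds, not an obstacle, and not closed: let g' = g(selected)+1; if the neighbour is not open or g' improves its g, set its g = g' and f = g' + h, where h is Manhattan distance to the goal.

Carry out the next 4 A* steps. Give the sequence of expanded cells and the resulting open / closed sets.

step 1: expand (3,4) (f=8, h=7) → closed; open now [(2,4) g=2 f=8, (3,3) g=2 f=8, (4,3) g=1 f=8, (5,4) g=1 f=10]
step 2: expand (2,4) (f=8, h=6) → closed; open now [(2,3) g=3 f=8, (3,3) g=2 f=8, (4,3) g=1 f=8, (5,4) g=1 f=10]
step 3: expand (2,3) (f=8, h=5) → closed; open now [(1,3) g=4 f=8, (2,2) g=4 f=8, (3,3) g=2 f=8, (4,3) g=1 f=8, (5,4) g=1 f=10]
step 4: expand (1,3) (f=8, h=4) → closed; open now [(2,2) g=4 f=8, (3,3) g=2 f=8, (4,3) g=1 f=8, (5,4) g=1 f=10]

order=[(3,4) → (2,4) → (2,3) → (1,3)]; open=[(2,2) g=4 f=8, (3,3) g=2 f=8, (4,3) g=1 f=8, (5,4) g=1 f=10]; closed=[(1,3), (2,3), (2,4), (3,4), (4,4)]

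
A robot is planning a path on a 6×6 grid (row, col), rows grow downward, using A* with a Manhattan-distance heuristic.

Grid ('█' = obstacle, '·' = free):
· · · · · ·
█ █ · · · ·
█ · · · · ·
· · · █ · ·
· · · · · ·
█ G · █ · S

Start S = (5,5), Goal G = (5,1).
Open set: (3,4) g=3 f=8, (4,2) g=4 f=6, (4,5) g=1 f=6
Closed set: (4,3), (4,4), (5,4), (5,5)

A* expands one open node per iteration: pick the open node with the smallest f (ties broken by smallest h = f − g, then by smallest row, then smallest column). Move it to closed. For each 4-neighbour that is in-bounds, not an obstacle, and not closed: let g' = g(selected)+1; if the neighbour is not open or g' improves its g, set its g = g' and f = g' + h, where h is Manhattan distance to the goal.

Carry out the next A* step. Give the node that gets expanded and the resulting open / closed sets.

step 1: expand (4,2) (f=6, h=2) → closed; open now [(3,2) g=5 f=8, (3,4) g=3 f=8, (4,1) g=5 f=6, (4,5) g=1 f=6, (5,2) g=5 f=6]

expanded=(4,2); open=[(3,2) g=5 f=8, (3,4) g=3 f=8, (4,1) g=5 f=6, (4,5) g=1 f=6, (5,2) g=5 f=6]; closed=[(4,2), (4,3), (4,4), (5,4), (5,5)]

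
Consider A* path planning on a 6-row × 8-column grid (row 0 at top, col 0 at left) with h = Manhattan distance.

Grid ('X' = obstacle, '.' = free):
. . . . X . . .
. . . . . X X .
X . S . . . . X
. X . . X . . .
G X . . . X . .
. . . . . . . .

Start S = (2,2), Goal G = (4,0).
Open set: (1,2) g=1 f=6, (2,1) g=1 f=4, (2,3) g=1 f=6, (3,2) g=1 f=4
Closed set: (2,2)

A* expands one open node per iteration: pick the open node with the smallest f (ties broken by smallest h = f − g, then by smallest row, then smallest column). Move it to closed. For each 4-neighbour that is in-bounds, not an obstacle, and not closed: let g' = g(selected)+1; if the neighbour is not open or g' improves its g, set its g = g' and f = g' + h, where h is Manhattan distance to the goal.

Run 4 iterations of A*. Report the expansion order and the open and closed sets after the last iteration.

step 1: expand (2,1) (f=4, h=3) → closed; open now [(1,1) g=2 f=6, (1,2) g=1 f=6, (2,3) g=1 f=6, (3,2) g=1 f=4]
step 2: expand (3,2) (f=4, h=3) → closed; open now [(1,1) g=2 f=6, (1,2) g=1 f=6, (2,3) g=1 f=6, (3,3) g=2 f=6, (4,2) g=2 f=4]
step 3: expand (4,2) (f=4, h=2) → closed; open now [(1,1) g=2 f=6, (1,2) g=1 f=6, (2,3) g=1 f=6, (3,3) g=2 f=6, (4,3) g=3 f=6, (5,2) g=3 f=6]
step 4: expand (4,3) (f=6, h=3) → closed; open now [(1,1) g=2 f=6, (1,2) g=1 f=6, (2,3) g=1 f=6, (3,3) g=2 f=6, (4,4) g=4 f=8, (5,2) g=3 f=6, (5,3) g=4 f=8]

order=[(2,1) → (3,2) → (4,2) → (4,3)]; open=[(1,1) g=2 f=6, (1,2) g=1 f=6, (2,3) g=1 f=6, (3,3) g=2 f=6, (4,4) g=4 f=8, (5,2) g=3 f=6, (5,3) g=4 f=8]; closed=[(2,1), (2,2), (3,2), (4,2), (4,3)]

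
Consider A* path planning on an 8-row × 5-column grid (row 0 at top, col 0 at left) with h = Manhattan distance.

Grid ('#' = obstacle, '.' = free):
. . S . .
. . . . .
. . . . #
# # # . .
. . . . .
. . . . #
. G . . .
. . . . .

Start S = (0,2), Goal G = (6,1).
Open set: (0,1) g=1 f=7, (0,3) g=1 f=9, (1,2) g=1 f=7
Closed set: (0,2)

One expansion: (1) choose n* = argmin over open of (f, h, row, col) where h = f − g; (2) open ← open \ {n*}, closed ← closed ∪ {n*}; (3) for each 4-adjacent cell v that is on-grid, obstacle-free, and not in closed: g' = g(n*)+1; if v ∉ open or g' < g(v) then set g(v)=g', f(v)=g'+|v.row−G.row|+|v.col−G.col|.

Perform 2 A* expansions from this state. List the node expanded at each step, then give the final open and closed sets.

step 1: expand (0,1) (f=7, h=6) → closed; open now [(0,0) g=2 f=9, (0,3) g=1 f=9, (1,1) g=2 f=7, (1,2) g=1 f=7]
step 2: expand (1,1) (f=7, h=5) → closed; open now [(0,0) g=2 f=9, (0,3) g=1 f=9, (1,0) g=3 f=9, (1,2) g=1 f=7, (2,1) g=3 f=7]

order=[(0,1) → (1,1)]; open=[(0,0) g=2 f=9, (0,3) g=1 f=9, (1,0) g=3 f=9, (1,2) g=1 f=7, (2,1) g=3 f=7]; closed=[(0,1), (0,2), (1,1)]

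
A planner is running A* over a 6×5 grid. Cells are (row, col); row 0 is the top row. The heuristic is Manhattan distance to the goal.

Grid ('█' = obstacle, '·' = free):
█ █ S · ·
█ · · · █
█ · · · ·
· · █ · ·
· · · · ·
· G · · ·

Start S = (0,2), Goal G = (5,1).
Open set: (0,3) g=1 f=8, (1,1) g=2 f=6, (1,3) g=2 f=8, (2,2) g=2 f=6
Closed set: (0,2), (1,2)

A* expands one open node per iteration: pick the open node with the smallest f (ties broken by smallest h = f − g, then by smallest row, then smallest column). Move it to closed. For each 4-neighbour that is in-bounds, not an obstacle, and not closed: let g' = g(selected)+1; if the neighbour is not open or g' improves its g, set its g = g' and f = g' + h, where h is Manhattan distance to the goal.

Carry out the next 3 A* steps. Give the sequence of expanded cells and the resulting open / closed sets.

order=[(1,1) → (2,1) → (3,1)]; open=[(0,3) g=1 f=8, (1,3) g=2 f=8, (2,2) g=2 f=6, (3,0) g=5 f=8, (4,1) g=5 f=6]; closed=[(0,2), (1,1), (1,2), (2,1), (3,1)]

step 1: expand (1,1) (f=6, h=4) → closed; open now [(0,3) g=1 f=8, (1,3) g=2 f=8, (2,1) g=3 f=6, (2,2) g=2 f=6]
step 2: expand (2,1) (f=6, h=3) → closed; open now [(0,3) g=1 f=8, (1,3) g=2 f=8, (2,2) g=2 f=6, (3,1) g=4 f=6]
step 3: expand (3,1) (f=6, h=2) → closed; open now [(0,3) g=1 f=8, (1,3) g=2 f=8, (2,2) g=2 f=6, (3,0) g=5 f=8, (4,1) g=5 f=6]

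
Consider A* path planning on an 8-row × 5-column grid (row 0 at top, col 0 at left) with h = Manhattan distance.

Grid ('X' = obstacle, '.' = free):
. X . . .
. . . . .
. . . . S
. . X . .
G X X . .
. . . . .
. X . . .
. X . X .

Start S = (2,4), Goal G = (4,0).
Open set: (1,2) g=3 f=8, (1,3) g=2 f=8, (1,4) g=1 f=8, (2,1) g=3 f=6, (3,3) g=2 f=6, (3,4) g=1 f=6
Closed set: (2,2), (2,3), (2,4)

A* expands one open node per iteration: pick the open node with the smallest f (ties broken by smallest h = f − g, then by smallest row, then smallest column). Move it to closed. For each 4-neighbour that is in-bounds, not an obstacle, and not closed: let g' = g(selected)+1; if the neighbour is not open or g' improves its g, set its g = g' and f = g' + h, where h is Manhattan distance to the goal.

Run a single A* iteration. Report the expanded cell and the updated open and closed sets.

expanded=(2,1); open=[(1,1) g=4 f=8, (1,2) g=3 f=8, (1,3) g=2 f=8, (1,4) g=1 f=8, (2,0) g=4 f=6, (3,1) g=4 f=6, (3,3) g=2 f=6, (3,4) g=1 f=6]; closed=[(2,1), (2,2), (2,3), (2,4)]

step 1: expand (2,1) (f=6, h=3) → closed; open now [(1,1) g=4 f=8, (1,2) g=3 f=8, (1,3) g=2 f=8, (1,4) g=1 f=8, (2,0) g=4 f=6, (3,1) g=4 f=6, (3,3) g=2 f=6, (3,4) g=1 f=6]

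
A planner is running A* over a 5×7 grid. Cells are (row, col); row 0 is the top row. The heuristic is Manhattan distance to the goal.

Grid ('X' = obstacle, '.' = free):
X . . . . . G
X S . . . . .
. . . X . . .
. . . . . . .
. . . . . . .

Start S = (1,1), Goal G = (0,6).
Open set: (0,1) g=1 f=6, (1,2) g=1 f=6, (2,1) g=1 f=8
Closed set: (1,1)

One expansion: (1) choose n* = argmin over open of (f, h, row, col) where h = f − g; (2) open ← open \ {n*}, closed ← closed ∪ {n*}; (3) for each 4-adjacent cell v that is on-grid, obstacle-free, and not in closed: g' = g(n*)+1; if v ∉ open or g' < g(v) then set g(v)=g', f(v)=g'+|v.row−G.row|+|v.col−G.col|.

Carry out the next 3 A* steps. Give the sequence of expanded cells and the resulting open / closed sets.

step 1: expand (0,1) (f=6, h=5) → closed; open now [(0,2) g=2 f=6, (1,2) g=1 f=6, (2,1) g=1 f=8]
step 2: expand (0,2) (f=6, h=4) → closed; open now [(0,3) g=3 f=6, (1,2) g=1 f=6, (2,1) g=1 f=8]
step 3: expand (0,3) (f=6, h=3) → closed; open now [(0,4) g=4 f=6, (1,2) g=1 f=6, (1,3) g=4 f=8, (2,1) g=1 f=8]

order=[(0,1) → (0,2) → (0,3)]; open=[(0,4) g=4 f=6, (1,2) g=1 f=6, (1,3) g=4 f=8, (2,1) g=1 f=8]; closed=[(0,1), (0,2), (0,3), (1,1)]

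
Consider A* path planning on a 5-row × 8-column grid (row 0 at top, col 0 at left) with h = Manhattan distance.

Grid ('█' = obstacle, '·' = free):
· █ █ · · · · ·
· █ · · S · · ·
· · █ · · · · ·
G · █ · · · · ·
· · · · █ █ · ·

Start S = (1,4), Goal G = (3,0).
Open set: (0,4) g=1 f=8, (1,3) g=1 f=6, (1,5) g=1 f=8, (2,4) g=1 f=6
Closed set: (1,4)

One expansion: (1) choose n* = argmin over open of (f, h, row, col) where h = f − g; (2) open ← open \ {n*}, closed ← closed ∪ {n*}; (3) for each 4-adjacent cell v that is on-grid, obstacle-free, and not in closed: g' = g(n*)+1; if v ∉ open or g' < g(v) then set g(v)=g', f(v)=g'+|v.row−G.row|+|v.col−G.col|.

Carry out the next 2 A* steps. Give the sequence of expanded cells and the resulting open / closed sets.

order=[(1,3) → (1,2)]; open=[(0,3) g=2 f=8, (0,4) g=1 f=8, (1,5) g=1 f=8, (2,3) g=2 f=6, (2,4) g=1 f=6]; closed=[(1,2), (1,3), (1,4)]

step 1: expand (1,3) (f=6, h=5) → closed; open now [(0,3) g=2 f=8, (0,4) g=1 f=8, (1,2) g=2 f=6, (1,5) g=1 f=8, (2,3) g=2 f=6, (2,4) g=1 f=6]
step 2: expand (1,2) (f=6, h=4) → closed; open now [(0,3) g=2 f=8, (0,4) g=1 f=8, (1,5) g=1 f=8, (2,3) g=2 f=6, (2,4) g=1 f=6]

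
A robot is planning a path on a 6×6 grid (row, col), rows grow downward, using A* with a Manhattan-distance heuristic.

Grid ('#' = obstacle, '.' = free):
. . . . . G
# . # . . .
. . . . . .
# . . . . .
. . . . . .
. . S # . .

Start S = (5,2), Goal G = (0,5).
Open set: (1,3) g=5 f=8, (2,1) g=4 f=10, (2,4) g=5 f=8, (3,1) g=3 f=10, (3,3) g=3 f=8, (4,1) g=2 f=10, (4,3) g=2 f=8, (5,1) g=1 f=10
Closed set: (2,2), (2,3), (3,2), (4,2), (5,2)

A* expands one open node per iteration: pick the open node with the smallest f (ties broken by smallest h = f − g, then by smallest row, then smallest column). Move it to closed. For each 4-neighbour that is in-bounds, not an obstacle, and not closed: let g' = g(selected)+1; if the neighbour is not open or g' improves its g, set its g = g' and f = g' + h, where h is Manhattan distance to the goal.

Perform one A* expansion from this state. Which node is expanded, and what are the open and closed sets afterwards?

step 1: expand (1,3) (f=8, h=3) → closed; open now [(0,3) g=6 f=8, (1,4) g=6 f=8, (2,1) g=4 f=10, (2,4) g=5 f=8, (3,1) g=3 f=10, (3,3) g=3 f=8, (4,1) g=2 f=10, (4,3) g=2 f=8, (5,1) g=1 f=10]

expanded=(1,3); open=[(0,3) g=6 f=8, (1,4) g=6 f=8, (2,1) g=4 f=10, (2,4) g=5 f=8, (3,1) g=3 f=10, (3,3) g=3 f=8, (4,1) g=2 f=10, (4,3) g=2 f=8, (5,1) g=1 f=10]; closed=[(1,3), (2,2), (2,3), (3,2), (4,2), (5,2)]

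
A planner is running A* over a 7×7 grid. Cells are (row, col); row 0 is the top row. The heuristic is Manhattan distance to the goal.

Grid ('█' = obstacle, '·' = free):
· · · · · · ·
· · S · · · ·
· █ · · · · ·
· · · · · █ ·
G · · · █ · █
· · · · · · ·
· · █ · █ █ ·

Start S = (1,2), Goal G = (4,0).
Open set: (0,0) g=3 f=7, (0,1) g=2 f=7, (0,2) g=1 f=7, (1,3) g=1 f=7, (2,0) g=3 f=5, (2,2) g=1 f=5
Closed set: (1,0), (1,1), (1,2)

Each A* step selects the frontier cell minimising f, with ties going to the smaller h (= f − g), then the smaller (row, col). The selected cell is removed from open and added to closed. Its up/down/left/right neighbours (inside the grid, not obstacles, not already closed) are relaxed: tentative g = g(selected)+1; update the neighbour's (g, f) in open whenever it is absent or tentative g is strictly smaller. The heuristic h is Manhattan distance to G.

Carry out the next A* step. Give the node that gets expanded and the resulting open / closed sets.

expanded=(2,0); open=[(0,0) g=3 f=7, (0,1) g=2 f=7, (0,2) g=1 f=7, (1,3) g=1 f=7, (2,2) g=1 f=5, (3,0) g=4 f=5]; closed=[(1,0), (1,1), (1,2), (2,0)]

step 1: expand (2,0) (f=5, h=2) → closed; open now [(0,0) g=3 f=7, (0,1) g=2 f=7, (0,2) g=1 f=7, (1,3) g=1 f=7, (2,2) g=1 f=5, (3,0) g=4 f=5]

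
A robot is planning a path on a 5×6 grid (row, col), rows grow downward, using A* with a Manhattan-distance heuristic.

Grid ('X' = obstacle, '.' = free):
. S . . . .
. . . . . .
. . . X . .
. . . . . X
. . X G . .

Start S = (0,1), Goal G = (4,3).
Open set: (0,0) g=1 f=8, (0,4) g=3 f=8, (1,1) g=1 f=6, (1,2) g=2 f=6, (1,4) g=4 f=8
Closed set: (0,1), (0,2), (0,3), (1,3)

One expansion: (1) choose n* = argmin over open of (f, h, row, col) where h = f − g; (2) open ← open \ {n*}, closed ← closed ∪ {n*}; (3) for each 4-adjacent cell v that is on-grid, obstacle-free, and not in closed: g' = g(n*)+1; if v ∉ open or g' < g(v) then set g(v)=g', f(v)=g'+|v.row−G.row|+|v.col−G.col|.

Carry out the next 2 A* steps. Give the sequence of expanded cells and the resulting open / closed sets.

step 1: expand (1,2) (f=6, h=4) → closed; open now [(0,0) g=1 f=8, (0,4) g=3 f=8, (1,1) g=1 f=6, (1,4) g=4 f=8, (2,2) g=3 f=6]
step 2: expand (2,2) (f=6, h=3) → closed; open now [(0,0) g=1 f=8, (0,4) g=3 f=8, (1,1) g=1 f=6, (1,4) g=4 f=8, (2,1) g=4 f=8, (3,2) g=4 f=6]

order=[(1,2) → (2,2)]; open=[(0,0) g=1 f=8, (0,4) g=3 f=8, (1,1) g=1 f=6, (1,4) g=4 f=8, (2,1) g=4 f=8, (3,2) g=4 f=6]; closed=[(0,1), (0,2), (0,3), (1,2), (1,3), (2,2)]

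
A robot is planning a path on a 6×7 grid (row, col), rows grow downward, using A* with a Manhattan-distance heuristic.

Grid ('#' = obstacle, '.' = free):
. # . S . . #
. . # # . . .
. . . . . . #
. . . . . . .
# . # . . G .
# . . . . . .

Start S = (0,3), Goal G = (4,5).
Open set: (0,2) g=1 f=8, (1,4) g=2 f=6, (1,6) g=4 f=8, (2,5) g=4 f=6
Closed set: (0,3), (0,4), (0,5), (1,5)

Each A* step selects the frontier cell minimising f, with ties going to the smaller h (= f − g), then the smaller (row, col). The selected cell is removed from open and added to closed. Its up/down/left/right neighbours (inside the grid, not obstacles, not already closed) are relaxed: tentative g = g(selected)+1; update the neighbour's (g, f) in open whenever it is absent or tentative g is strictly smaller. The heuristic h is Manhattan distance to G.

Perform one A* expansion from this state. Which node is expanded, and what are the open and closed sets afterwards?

step 1: expand (2,5) (f=6, h=2) → closed; open now [(0,2) g=1 f=8, (1,4) g=2 f=6, (1,6) g=4 f=8, (2,4) g=5 f=8, (3,5) g=5 f=6]

expanded=(2,5); open=[(0,2) g=1 f=8, (1,4) g=2 f=6, (1,6) g=4 f=8, (2,4) g=5 f=8, (3,5) g=5 f=6]; closed=[(0,3), (0,4), (0,5), (1,5), (2,5)]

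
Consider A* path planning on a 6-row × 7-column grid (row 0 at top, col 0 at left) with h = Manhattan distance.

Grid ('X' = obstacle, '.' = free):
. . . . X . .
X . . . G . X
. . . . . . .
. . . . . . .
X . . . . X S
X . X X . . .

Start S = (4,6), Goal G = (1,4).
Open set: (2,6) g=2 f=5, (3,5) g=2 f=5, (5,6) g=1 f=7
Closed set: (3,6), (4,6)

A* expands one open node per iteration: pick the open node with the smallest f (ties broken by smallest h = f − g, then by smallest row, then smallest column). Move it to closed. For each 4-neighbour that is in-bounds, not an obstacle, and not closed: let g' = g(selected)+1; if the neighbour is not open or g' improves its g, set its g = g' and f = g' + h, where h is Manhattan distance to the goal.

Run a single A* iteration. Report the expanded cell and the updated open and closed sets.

expanded=(2,6); open=[(2,5) g=3 f=5, (3,5) g=2 f=5, (5,6) g=1 f=7]; closed=[(2,6), (3,6), (4,6)]

step 1: expand (2,6) (f=5, h=3) → closed; open now [(2,5) g=3 f=5, (3,5) g=2 f=5, (5,6) g=1 f=7]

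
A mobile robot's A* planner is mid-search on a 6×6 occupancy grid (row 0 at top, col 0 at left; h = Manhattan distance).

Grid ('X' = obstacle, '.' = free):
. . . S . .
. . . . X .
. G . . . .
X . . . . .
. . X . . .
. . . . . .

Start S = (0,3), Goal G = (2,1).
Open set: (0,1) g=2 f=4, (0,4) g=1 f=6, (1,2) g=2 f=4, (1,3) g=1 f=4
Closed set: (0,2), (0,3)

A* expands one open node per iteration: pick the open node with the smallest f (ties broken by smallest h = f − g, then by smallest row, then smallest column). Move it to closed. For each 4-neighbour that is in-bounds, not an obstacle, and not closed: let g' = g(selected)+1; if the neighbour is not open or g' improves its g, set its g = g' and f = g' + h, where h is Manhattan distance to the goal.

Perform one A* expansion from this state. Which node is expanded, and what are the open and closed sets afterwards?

step 1: expand (0,1) (f=4, h=2) → closed; open now [(0,0) g=3 f=6, (0,4) g=1 f=6, (1,1) g=3 f=4, (1,2) g=2 f=4, (1,3) g=1 f=4]

expanded=(0,1); open=[(0,0) g=3 f=6, (0,4) g=1 f=6, (1,1) g=3 f=4, (1,2) g=2 f=4, (1,3) g=1 f=4]; closed=[(0,1), (0,2), (0,3)]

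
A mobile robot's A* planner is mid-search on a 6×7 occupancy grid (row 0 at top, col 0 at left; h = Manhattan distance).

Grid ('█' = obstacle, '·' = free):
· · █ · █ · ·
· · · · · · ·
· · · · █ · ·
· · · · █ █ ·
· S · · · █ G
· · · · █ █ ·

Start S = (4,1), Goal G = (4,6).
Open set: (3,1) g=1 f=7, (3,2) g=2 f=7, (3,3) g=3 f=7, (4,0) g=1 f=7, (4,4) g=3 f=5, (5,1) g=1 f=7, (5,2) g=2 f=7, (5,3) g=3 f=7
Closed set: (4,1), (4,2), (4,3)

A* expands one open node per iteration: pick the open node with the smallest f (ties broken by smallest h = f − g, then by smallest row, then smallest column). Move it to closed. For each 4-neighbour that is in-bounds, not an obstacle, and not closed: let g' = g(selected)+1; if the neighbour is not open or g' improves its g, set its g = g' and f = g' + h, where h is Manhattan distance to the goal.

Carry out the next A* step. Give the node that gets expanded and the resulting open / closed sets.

expanded=(4,4); open=[(3,1) g=1 f=7, (3,2) g=2 f=7, (3,3) g=3 f=7, (4,0) g=1 f=7, (5,1) g=1 f=7, (5,2) g=2 f=7, (5,3) g=3 f=7]; closed=[(4,1), (4,2), (4,3), (4,4)]

step 1: expand (4,4) (f=5, h=2) → closed; open now [(3,1) g=1 f=7, (3,2) g=2 f=7, (3,3) g=3 f=7, (4,0) g=1 f=7, (5,1) g=1 f=7, (5,2) g=2 f=7, (5,3) g=3 f=7]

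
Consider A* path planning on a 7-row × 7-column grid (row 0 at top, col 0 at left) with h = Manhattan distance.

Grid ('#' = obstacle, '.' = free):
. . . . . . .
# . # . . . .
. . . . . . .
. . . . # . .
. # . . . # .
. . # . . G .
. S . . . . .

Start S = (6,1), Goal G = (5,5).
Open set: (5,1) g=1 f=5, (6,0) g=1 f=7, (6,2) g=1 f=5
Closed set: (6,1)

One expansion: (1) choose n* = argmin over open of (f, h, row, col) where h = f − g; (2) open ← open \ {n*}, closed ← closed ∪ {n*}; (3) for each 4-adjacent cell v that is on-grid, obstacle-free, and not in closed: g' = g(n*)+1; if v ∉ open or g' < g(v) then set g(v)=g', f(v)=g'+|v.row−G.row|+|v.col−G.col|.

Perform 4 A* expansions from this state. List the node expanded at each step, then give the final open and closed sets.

step 1: expand (5,1) (f=5, h=4) → closed; open now [(5,0) g=2 f=7, (6,0) g=1 f=7, (6,2) g=1 f=5]
step 2: expand (6,2) (f=5, h=4) → closed; open now [(5,0) g=2 f=7, (6,0) g=1 f=7, (6,3) g=2 f=5]
step 3: expand (6,3) (f=5, h=3) → closed; open now [(5,0) g=2 f=7, (5,3) g=3 f=5, (6,0) g=1 f=7, (6,4) g=3 f=5]
step 4: expand (5,3) (f=5, h=2) → closed; open now [(4,3) g=4 f=7, (5,0) g=2 f=7, (5,4) g=4 f=5, (6,0) g=1 f=7, (6,4) g=3 f=5]

order=[(5,1) → (6,2) → (6,3) → (5,3)]; open=[(4,3) g=4 f=7, (5,0) g=2 f=7, (5,4) g=4 f=5, (6,0) g=1 f=7, (6,4) g=3 f=5]; closed=[(5,1), (5,3), (6,1), (6,2), (6,3)]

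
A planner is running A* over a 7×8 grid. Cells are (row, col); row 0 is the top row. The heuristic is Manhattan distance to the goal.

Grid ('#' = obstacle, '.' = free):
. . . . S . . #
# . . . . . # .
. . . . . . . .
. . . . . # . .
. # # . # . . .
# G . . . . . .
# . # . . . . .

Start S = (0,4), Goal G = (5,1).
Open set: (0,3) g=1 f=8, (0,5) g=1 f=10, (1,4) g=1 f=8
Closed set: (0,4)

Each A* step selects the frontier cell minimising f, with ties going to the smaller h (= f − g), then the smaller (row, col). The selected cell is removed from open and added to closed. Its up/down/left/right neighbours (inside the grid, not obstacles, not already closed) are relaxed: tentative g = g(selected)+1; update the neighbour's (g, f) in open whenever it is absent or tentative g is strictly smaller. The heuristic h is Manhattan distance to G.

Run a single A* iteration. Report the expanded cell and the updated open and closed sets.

step 1: expand (0,3) (f=8, h=7) → closed; open now [(0,2) g=2 f=8, (0,5) g=1 f=10, (1,3) g=2 f=8, (1,4) g=1 f=8]

expanded=(0,3); open=[(0,2) g=2 f=8, (0,5) g=1 f=10, (1,3) g=2 f=8, (1,4) g=1 f=8]; closed=[(0,3), (0,4)]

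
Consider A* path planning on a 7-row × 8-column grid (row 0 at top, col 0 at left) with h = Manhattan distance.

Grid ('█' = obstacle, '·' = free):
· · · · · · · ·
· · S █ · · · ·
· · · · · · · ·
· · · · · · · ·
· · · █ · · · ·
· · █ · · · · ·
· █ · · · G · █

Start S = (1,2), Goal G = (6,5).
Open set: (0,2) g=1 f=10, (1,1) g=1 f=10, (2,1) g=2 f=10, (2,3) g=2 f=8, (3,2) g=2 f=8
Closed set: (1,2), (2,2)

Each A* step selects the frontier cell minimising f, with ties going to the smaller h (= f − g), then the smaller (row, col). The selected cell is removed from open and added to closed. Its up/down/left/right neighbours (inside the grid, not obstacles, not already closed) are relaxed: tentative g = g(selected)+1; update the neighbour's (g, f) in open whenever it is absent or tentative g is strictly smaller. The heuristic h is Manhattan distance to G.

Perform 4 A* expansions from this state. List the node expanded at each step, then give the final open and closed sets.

step 1: expand (2,3) (f=8, h=6) → closed; open now [(0,2) g=1 f=10, (1,1) g=1 f=10, (2,1) g=2 f=10, (2,4) g=3 f=8, (3,2) g=2 f=8, (3,3) g=3 f=8]
step 2: expand (2,4) (f=8, h=5) → closed; open now [(0,2) g=1 f=10, (1,1) g=1 f=10, (1,4) g=4 f=10, (2,1) g=2 f=10, (2,5) g=4 f=8, (3,2) g=2 f=8, (3,3) g=3 f=8, (3,4) g=4 f=8]
step 3: expand (2,5) (f=8, h=4) → closed; open now [(0,2) g=1 f=10, (1,1) g=1 f=10, (1,4) g=4 f=10, (1,5) g=5 f=10, (2,1) g=2 f=10, (2,6) g=5 f=10, (3,2) g=2 f=8, (3,3) g=3 f=8, (3,4) g=4 f=8, (3,5) g=5 f=8]
step 4: expand (3,5) (f=8, h=3) → closed; open now [(0,2) g=1 f=10, (1,1) g=1 f=10, (1,4) g=4 f=10, (1,5) g=5 f=10, (2,1) g=2 f=10, (2,6) g=5 f=10, (3,2) g=2 f=8, (3,3) g=3 f=8, (3,4) g=4 f=8, (3,6) g=6 f=10, (4,5) g=6 f=8]

order=[(2,3) → (2,4) → (2,5) → (3,5)]; open=[(0,2) g=1 f=10, (1,1) g=1 f=10, (1,4) g=4 f=10, (1,5) g=5 f=10, (2,1) g=2 f=10, (2,6) g=5 f=10, (3,2) g=2 f=8, (3,3) g=3 f=8, (3,4) g=4 f=8, (3,6) g=6 f=10, (4,5) g=6 f=8]; closed=[(1,2), (2,2), (2,3), (2,4), (2,5), (3,5)]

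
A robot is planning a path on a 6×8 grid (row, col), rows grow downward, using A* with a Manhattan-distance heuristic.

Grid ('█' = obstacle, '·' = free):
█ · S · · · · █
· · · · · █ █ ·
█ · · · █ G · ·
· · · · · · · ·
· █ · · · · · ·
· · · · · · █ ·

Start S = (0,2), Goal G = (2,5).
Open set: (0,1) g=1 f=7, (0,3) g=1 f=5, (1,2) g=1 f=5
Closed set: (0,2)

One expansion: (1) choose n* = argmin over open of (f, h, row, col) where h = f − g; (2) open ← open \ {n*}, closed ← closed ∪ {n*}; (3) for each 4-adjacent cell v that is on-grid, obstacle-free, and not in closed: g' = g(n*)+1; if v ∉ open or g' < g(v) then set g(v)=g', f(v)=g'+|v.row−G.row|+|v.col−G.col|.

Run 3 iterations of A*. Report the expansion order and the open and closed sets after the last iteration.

step 1: expand (0,3) (f=5, h=4) → closed; open now [(0,1) g=1 f=7, (0,4) g=2 f=5, (1,2) g=1 f=5, (1,3) g=2 f=5]
step 2: expand (0,4) (f=5, h=3) → closed; open now [(0,1) g=1 f=7, (0,5) g=3 f=5, (1,2) g=1 f=5, (1,3) g=2 f=5, (1,4) g=3 f=5]
step 3: expand (0,5) (f=5, h=2) → closed; open now [(0,1) g=1 f=7, (0,6) g=4 f=7, (1,2) g=1 f=5, (1,3) g=2 f=5, (1,4) g=3 f=5]

order=[(0,3) → (0,4) → (0,5)]; open=[(0,1) g=1 f=7, (0,6) g=4 f=7, (1,2) g=1 f=5, (1,3) g=2 f=5, (1,4) g=3 f=5]; closed=[(0,2), (0,3), (0,4), (0,5)]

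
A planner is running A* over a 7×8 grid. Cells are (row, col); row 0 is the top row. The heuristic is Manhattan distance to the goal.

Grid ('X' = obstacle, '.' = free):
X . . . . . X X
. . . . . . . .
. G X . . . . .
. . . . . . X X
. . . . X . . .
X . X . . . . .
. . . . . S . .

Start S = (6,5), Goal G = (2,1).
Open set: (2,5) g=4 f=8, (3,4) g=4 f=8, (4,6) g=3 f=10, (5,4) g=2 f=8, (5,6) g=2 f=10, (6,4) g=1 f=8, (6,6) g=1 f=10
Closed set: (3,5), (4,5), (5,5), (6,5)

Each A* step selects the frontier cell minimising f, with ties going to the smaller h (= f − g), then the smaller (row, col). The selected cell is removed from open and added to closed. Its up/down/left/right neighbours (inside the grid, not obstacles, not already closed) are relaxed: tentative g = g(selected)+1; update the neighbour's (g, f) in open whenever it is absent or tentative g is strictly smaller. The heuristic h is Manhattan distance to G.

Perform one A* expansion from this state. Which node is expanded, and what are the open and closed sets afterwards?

expanded=(2,5); open=[(1,5) g=5 f=10, (2,4) g=5 f=8, (2,6) g=5 f=10, (3,4) g=4 f=8, (4,6) g=3 f=10, (5,4) g=2 f=8, (5,6) g=2 f=10, (6,4) g=1 f=8, (6,6) g=1 f=10]; closed=[(2,5), (3,5), (4,5), (5,5), (6,5)]

step 1: expand (2,5) (f=8, h=4) → closed; open now [(1,5) g=5 f=10, (2,4) g=5 f=8, (2,6) g=5 f=10, (3,4) g=4 f=8, (4,6) g=3 f=10, (5,4) g=2 f=8, (5,6) g=2 f=10, (6,4) g=1 f=8, (6,6) g=1 f=10]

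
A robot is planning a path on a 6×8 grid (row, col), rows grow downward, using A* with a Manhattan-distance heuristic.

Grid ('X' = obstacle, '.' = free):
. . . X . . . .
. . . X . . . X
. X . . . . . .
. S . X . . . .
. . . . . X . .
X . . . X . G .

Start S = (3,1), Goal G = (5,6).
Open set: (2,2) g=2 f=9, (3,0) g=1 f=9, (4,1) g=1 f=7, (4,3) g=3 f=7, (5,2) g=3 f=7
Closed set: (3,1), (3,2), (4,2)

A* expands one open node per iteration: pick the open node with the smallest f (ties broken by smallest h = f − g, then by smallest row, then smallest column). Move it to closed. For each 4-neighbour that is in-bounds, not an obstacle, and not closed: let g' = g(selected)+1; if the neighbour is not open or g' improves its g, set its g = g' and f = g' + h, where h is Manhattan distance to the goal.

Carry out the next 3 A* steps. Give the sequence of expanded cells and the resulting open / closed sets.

order=[(4,3) → (4,4) → (5,3)]; open=[(2,2) g=2 f=9, (3,0) g=1 f=9, (3,4) g=5 f=9, (4,1) g=1 f=7, (5,2) g=3 f=7]; closed=[(3,1), (3,2), (4,2), (4,3), (4,4), (5,3)]

step 1: expand (4,3) (f=7, h=4) → closed; open now [(2,2) g=2 f=9, (3,0) g=1 f=9, (4,1) g=1 f=7, (4,4) g=4 f=7, (5,2) g=3 f=7, (5,3) g=4 f=7]
step 2: expand (4,4) (f=7, h=3) → closed; open now [(2,2) g=2 f=9, (3,0) g=1 f=9, (3,4) g=5 f=9, (4,1) g=1 f=7, (5,2) g=3 f=7, (5,3) g=4 f=7]
step 3: expand (5,3) (f=7, h=3) → closed; open now [(2,2) g=2 f=9, (3,0) g=1 f=9, (3,4) g=5 f=9, (4,1) g=1 f=7, (5,2) g=3 f=7]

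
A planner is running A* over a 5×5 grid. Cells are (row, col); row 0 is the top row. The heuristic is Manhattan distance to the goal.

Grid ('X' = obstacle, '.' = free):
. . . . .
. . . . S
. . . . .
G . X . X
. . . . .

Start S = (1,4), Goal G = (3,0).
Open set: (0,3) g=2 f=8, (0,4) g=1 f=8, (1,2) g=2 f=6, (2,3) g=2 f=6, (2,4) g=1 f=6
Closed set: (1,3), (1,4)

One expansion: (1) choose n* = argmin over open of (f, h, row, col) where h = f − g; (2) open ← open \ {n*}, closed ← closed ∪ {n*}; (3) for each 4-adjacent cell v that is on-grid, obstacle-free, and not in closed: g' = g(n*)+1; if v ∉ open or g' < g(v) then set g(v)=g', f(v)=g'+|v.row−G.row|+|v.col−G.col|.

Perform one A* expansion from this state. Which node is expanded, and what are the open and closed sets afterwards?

expanded=(1,2); open=[(0,2) g=3 f=8, (0,3) g=2 f=8, (0,4) g=1 f=8, (1,1) g=3 f=6, (2,2) g=3 f=6, (2,3) g=2 f=6, (2,4) g=1 f=6]; closed=[(1,2), (1,3), (1,4)]

step 1: expand (1,2) (f=6, h=4) → closed; open now [(0,2) g=3 f=8, (0,3) g=2 f=8, (0,4) g=1 f=8, (1,1) g=3 f=6, (2,2) g=3 f=6, (2,3) g=2 f=6, (2,4) g=1 f=6]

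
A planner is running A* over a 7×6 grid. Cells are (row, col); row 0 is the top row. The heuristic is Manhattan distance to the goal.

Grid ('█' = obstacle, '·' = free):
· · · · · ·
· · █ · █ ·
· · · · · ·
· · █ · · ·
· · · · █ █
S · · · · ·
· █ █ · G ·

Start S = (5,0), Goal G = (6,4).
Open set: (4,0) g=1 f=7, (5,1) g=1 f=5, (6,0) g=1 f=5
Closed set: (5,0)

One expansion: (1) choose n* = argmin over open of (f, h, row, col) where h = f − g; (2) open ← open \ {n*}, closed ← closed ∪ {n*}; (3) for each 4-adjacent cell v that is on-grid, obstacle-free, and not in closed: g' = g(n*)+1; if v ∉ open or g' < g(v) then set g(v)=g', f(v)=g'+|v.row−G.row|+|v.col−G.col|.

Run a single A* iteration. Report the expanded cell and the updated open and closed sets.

step 1: expand (5,1) (f=5, h=4) → closed; open now [(4,0) g=1 f=7, (4,1) g=2 f=7, (5,2) g=2 f=5, (6,0) g=1 f=5]

expanded=(5,1); open=[(4,0) g=1 f=7, (4,1) g=2 f=7, (5,2) g=2 f=5, (6,0) g=1 f=5]; closed=[(5,0), (5,1)]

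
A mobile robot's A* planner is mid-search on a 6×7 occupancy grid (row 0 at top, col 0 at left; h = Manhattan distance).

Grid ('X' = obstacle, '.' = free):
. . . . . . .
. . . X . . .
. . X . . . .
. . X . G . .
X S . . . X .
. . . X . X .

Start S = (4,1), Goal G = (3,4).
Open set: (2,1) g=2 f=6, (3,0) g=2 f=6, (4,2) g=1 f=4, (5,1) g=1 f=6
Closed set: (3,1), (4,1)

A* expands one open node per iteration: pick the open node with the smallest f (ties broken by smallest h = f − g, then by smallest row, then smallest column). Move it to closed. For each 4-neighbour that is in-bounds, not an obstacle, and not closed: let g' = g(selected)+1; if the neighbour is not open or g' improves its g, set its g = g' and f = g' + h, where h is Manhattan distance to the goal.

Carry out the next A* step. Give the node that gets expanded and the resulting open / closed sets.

step 1: expand (4,2) (f=4, h=3) → closed; open now [(2,1) g=2 f=6, (3,0) g=2 f=6, (4,3) g=2 f=4, (5,1) g=1 f=6, (5,2) g=2 f=6]

expanded=(4,2); open=[(2,1) g=2 f=6, (3,0) g=2 f=6, (4,3) g=2 f=4, (5,1) g=1 f=6, (5,2) g=2 f=6]; closed=[(3,1), (4,1), (4,2)]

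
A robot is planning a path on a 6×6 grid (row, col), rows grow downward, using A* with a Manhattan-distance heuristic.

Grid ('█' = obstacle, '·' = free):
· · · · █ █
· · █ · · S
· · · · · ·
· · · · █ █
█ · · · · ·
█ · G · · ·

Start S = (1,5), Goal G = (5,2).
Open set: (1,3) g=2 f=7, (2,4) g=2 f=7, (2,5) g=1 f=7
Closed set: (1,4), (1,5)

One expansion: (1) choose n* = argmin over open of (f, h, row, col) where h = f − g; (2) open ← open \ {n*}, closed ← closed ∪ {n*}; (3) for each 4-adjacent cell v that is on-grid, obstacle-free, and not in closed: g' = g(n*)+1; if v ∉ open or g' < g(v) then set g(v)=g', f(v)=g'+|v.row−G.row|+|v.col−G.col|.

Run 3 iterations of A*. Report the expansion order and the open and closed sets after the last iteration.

order=[(1,3) → (2,3) → (2,2)]; open=[(0,3) g=3 f=9, (2,1) g=5 f=9, (2,4) g=2 f=7, (2,5) g=1 f=7, (3,2) g=5 f=7, (3,3) g=4 f=7]; closed=[(1,3), (1,4), (1,5), (2,2), (2,3)]

step 1: expand (1,3) (f=7, h=5) → closed; open now [(0,3) g=3 f=9, (2,3) g=3 f=7, (2,4) g=2 f=7, (2,5) g=1 f=7]
step 2: expand (2,3) (f=7, h=4) → closed; open now [(0,3) g=3 f=9, (2,2) g=4 f=7, (2,4) g=2 f=7, (2,5) g=1 f=7, (3,3) g=4 f=7]
step 3: expand (2,2) (f=7, h=3) → closed; open now [(0,3) g=3 f=9, (2,1) g=5 f=9, (2,4) g=2 f=7, (2,5) g=1 f=7, (3,2) g=5 f=7, (3,3) g=4 f=7]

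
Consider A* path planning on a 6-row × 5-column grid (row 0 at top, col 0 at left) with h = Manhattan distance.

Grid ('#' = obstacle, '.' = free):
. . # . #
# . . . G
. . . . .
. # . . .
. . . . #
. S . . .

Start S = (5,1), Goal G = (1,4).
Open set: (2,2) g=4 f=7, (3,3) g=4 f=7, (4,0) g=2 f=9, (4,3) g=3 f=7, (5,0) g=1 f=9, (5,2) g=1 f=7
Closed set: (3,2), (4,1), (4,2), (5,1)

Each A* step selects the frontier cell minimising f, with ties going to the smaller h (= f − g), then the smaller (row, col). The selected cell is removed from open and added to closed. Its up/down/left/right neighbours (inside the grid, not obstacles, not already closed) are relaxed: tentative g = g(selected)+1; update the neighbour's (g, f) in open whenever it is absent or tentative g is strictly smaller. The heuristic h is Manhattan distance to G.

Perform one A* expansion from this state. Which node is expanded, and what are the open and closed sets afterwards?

step 1: expand (2,2) (f=7, h=3) → closed; open now [(1,2) g=5 f=7, (2,1) g=5 f=9, (2,3) g=5 f=7, (3,3) g=4 f=7, (4,0) g=2 f=9, (4,3) g=3 f=7, (5,0) g=1 f=9, (5,2) g=1 f=7]

expanded=(2,2); open=[(1,2) g=5 f=7, (2,1) g=5 f=9, (2,3) g=5 f=7, (3,3) g=4 f=7, (4,0) g=2 f=9, (4,3) g=3 f=7, (5,0) g=1 f=9, (5,2) g=1 f=7]; closed=[(2,2), (3,2), (4,1), (4,2), (5,1)]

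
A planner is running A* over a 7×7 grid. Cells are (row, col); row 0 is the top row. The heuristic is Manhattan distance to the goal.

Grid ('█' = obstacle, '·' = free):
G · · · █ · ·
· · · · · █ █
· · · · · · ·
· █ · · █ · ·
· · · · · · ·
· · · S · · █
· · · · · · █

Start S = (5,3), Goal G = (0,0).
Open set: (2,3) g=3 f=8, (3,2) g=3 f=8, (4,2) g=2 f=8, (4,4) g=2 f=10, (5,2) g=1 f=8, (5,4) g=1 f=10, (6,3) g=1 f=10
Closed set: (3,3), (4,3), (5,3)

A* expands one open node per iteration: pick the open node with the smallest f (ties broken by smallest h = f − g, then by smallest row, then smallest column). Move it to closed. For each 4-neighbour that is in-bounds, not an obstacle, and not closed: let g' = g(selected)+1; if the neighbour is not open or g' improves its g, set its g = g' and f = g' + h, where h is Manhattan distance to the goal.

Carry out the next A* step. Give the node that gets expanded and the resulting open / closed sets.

step 1: expand (2,3) (f=8, h=5) → closed; open now [(1,3) g=4 f=8, (2,2) g=4 f=8, (2,4) g=4 f=10, (3,2) g=3 f=8, (4,2) g=2 f=8, (4,4) g=2 f=10, (5,2) g=1 f=8, (5,4) g=1 f=10, (6,3) g=1 f=10]

expanded=(2,3); open=[(1,3) g=4 f=8, (2,2) g=4 f=8, (2,4) g=4 f=10, (3,2) g=3 f=8, (4,2) g=2 f=8, (4,4) g=2 f=10, (5,2) g=1 f=8, (5,4) g=1 f=10, (6,3) g=1 f=10]; closed=[(2,3), (3,3), (4,3), (5,3)]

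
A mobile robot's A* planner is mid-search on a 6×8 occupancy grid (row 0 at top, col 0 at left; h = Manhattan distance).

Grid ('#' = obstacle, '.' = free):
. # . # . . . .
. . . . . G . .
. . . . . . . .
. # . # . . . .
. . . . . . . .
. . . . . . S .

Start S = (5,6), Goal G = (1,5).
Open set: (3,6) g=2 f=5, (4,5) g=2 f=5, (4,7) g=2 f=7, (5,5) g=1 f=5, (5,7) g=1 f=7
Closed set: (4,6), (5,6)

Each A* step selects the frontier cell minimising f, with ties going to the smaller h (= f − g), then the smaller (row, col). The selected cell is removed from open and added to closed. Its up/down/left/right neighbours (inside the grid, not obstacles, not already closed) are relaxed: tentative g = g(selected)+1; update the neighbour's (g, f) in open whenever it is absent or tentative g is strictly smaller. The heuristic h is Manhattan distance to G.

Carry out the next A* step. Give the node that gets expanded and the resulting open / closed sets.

expanded=(3,6); open=[(2,6) g=3 f=5, (3,5) g=3 f=5, (3,7) g=3 f=7, (4,5) g=2 f=5, (4,7) g=2 f=7, (5,5) g=1 f=5, (5,7) g=1 f=7]; closed=[(3,6), (4,6), (5,6)]

step 1: expand (3,6) (f=5, h=3) → closed; open now [(2,6) g=3 f=5, (3,5) g=3 f=5, (3,7) g=3 f=7, (4,5) g=2 f=5, (4,7) g=2 f=7, (5,5) g=1 f=5, (5,7) g=1 f=7]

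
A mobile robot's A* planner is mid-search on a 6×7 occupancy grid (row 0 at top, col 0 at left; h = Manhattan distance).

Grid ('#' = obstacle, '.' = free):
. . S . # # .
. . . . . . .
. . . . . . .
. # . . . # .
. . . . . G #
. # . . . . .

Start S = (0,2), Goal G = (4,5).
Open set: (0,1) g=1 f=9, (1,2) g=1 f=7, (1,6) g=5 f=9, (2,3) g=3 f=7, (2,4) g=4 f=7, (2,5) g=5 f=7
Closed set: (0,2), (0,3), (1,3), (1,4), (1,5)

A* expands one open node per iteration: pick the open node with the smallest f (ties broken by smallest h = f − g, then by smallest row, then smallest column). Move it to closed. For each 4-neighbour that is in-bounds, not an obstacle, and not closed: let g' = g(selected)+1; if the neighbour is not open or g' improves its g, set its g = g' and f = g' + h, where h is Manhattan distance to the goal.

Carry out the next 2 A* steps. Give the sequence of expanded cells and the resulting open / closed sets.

order=[(2,5) → (2,4)]; open=[(0,1) g=1 f=9, (1,2) g=1 f=7, (1,6) g=5 f=9, (2,3) g=3 f=7, (2,6) g=6 f=9, (3,4) g=5 f=7]; closed=[(0,2), (0,3), (1,3), (1,4), (1,5), (2,4), (2,5)]

step 1: expand (2,5) (f=7, h=2) → closed; open now [(0,1) g=1 f=9, (1,2) g=1 f=7, (1,6) g=5 f=9, (2,3) g=3 f=7, (2,4) g=4 f=7, (2,6) g=6 f=9]
step 2: expand (2,4) (f=7, h=3) → closed; open now [(0,1) g=1 f=9, (1,2) g=1 f=7, (1,6) g=5 f=9, (2,3) g=3 f=7, (2,6) g=6 f=9, (3,4) g=5 f=7]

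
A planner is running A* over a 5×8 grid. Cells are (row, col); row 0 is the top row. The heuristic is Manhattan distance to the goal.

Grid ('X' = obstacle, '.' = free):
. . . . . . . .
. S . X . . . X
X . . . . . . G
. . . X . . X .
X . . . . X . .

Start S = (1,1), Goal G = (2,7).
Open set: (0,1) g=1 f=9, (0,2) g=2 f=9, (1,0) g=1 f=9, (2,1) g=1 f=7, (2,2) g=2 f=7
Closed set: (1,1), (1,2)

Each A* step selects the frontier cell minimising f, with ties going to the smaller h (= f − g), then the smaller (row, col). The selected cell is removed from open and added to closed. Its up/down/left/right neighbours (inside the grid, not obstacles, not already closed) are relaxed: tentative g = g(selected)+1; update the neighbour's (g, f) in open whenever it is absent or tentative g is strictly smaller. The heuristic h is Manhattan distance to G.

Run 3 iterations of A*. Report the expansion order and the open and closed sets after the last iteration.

step 1: expand (2,2) (f=7, h=5) → closed; open now [(0,1) g=1 f=9, (0,2) g=2 f=9, (1,0) g=1 f=9, (2,1) g=1 f=7, (2,3) g=3 f=7, (3,2) g=3 f=9]
step 2: expand (2,3) (f=7, h=4) → closed; open now [(0,1) g=1 f=9, (0,2) g=2 f=9, (1,0) g=1 f=9, (2,1) g=1 f=7, (2,4) g=4 f=7, (3,2) g=3 f=9]
step 3: expand (2,4) (f=7, h=3) → closed; open now [(0,1) g=1 f=9, (0,2) g=2 f=9, (1,0) g=1 f=9, (1,4) g=5 f=9, (2,1) g=1 f=7, (2,5) g=5 f=7, (3,2) g=3 f=9, (3,4) g=5 f=9]

order=[(2,2) → (2,3) → (2,4)]; open=[(0,1) g=1 f=9, (0,2) g=2 f=9, (1,0) g=1 f=9, (1,4) g=5 f=9, (2,1) g=1 f=7, (2,5) g=5 f=7, (3,2) g=3 f=9, (3,4) g=5 f=9]; closed=[(1,1), (1,2), (2,2), (2,3), (2,4)]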